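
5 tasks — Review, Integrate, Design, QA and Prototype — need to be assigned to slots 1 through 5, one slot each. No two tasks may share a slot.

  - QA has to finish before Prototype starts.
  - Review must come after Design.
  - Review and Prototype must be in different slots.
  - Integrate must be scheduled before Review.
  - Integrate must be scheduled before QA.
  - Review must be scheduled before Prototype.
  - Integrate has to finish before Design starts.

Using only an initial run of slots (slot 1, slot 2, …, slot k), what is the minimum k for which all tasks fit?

The precedence chain requires at least 4 distinct slots.
With at most 1 per slot and 5 tasks, at least 5 slots are needed.
5 works (last occupied slot: 5): for example QA in 4; Integrate in 1; Design in 2; Prototype in 5; Review in 3.

5 slots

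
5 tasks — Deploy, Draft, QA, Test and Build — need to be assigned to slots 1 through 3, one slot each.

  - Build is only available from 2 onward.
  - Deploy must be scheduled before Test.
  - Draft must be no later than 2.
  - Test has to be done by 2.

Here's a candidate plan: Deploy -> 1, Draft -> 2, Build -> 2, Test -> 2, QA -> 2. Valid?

Draft must be no later than 2 — holds.
Test has to be done by 2 — holds.
Deploy must be scheduled before Test — holds.
Build is only available from 2 onward — holds.

Yes, all constraints hold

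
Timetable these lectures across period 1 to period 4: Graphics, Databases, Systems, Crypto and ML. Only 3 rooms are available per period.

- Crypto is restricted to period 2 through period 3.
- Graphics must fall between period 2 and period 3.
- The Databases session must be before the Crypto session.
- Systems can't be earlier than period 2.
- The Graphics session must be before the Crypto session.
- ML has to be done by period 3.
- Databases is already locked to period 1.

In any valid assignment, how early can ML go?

ML's own window allows nothing later than period 3.
ML at period 1 is achievable: Databases -> period 1; ML -> period 1; Systems -> period 2; Crypto -> period 3; Graphics -> period 2.

period 1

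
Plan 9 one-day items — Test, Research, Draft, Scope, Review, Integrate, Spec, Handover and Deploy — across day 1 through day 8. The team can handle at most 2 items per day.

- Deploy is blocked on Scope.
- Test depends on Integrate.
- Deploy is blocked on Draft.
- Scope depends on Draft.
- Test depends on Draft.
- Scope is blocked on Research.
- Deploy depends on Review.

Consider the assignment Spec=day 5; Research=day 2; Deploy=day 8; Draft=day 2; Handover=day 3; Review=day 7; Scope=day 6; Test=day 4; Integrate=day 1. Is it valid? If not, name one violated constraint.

Deploy is blocked on Scope — holds.
Deploy is blocked on Draft — holds.
Scope depends on Draft — holds.
Test depends on Integrate — holds.
Deploy depends on Review — holds.
Scope is blocked on Research — holds.
Test depends on Draft — holds.
The team can handle at most 2 items per day — holds.

Yes, all constraints hold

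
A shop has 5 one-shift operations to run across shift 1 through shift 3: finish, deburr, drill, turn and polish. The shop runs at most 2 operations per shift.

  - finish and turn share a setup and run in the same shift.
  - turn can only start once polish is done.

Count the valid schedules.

Splitting on finish: it can be shift 2 (3), shift 3 (6). Listing each branch's schedules as (deburr, drill, turn, polish) by shift number:
finish=shift 2: (1,3,2,1) (3,1,2,1) (3,3,2,1) — 3.
finish=shift 3: (1,1,3,2) (1,2,3,1) (1,2,3,2) (2,1,3,1) (2,1,3,2) (2,2,3,1) — 6.
Summing: 3 + 6 = 9.

9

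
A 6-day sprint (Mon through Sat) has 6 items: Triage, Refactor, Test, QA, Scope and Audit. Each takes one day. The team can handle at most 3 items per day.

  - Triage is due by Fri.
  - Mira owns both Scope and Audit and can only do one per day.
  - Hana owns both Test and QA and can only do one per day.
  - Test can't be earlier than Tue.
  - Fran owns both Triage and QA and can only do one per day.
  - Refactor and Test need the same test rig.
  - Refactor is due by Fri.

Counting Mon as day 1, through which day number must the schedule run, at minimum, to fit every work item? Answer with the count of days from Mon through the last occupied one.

With at most 3 per day and 6 work items, at least 2 days are needed.
Test can't be placed before Tue — that is day 2 counting from Mon — so the schedule must run through at least 2 days.
2 works (last occupied day: Tue): for example Test -> Tue; Refactor -> Mon; QA -> Mon; Triage -> Tue; Audit -> Tue; Scope -> Mon.

2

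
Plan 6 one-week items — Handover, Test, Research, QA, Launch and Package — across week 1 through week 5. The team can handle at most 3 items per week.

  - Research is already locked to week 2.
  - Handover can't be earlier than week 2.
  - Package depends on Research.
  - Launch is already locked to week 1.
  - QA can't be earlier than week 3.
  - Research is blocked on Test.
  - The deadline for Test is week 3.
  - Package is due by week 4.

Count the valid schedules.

24

Splitting on Handover: it can be week 2 (6), week 3 (6), week 4 (6), week 5 (6). Listing each branch's schedules as (Test, Research, QA, Launch, Package) by week number:
Handover=week 2: (1,2,3,1,3) (1,2,3,1,4) (1,2,4,1,3) (1,2,4,1,4) (1,2,5,1,3) (1,2,5,1,4) — 6.
Handover=week 3: (1,2,3,1,3) (1,2,3,1,4) (1,2,4,1,3) (1,2,4,1,4) (1,2,5,1,3) (1,2,5,1,4) — 6.
Handover=week 4: (1,2,3,1,3) (1,2,3,1,4) (1,2,4,1,3) (1,2,4,1,4) (1,2,5,1,3) (1,2,5,1,4) — 6.
Handover=week 5: (1,2,3,1,3) (1,2,3,1,4) (1,2,4,1,3) (1,2,4,1,4) (1,2,5,1,3) (1,2,5,1,4) — 6.
Summing: 6 + 6 + 6 + 6 = 24.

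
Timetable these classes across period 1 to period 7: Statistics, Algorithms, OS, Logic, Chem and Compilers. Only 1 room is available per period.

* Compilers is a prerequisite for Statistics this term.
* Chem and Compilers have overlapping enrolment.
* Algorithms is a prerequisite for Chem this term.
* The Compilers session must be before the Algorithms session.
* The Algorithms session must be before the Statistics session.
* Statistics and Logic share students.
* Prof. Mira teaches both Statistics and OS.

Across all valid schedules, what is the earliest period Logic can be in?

Logic at period 1 is achievable: Statistics=period 4, Algorithms=period 3, Logic=period 1, OS=period 6, Chem=period 5, Compilers=period 2.

period 1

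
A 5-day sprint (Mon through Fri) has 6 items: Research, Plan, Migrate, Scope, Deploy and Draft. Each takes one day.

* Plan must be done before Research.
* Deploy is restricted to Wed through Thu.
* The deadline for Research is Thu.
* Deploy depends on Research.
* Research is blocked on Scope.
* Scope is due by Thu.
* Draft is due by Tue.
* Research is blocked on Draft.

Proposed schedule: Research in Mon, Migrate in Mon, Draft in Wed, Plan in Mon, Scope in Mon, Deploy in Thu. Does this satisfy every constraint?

No — it violates: Research is blocked on Draft

Draft is due by Tue — violated.
Scope is due by Thu — holds.
The deadline for Research is Thu — holds.
Research is blocked on Scope — violated.
Deploy is restricted to Wed through Thu — holds.
Plan must be done before Research — violated.
Deploy depends on Research — holds.
Research is blocked on Draft — violated.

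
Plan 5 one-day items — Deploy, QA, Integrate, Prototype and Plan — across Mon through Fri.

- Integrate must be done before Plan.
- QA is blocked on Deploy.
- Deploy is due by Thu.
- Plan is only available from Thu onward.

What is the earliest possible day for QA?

Tue

Precedence pushes QA to at least Tue.
QA at Tue is achievable: Prototype in Mon, Integrate in Mon, Plan in Thu, QA in Tue, Deploy in Mon.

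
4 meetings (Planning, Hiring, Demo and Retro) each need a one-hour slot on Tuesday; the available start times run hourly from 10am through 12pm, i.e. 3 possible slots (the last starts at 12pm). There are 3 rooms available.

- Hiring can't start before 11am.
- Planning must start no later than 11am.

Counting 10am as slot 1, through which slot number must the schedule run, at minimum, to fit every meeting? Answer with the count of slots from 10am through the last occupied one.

With at most 3 per slot and 4 meetings, at least 2 slots are needed.
Hiring can't be placed before 11am — that is slot 2 counting from 10am — so the schedule must run through at least 2 slots.
2 works (last occupied slot: 11am): for example Planning=10am; Hiring=11am; Demo=10am; Retro=10am.

2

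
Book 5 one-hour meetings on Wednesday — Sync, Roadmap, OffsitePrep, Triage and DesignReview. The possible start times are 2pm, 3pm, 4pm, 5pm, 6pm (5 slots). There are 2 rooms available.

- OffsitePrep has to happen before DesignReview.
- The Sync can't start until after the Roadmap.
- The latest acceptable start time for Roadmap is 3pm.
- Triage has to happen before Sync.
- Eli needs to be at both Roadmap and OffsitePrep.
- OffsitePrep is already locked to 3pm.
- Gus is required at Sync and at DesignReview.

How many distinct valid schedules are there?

Splitting on Sync: it can be 3pm (3), 4pm (4), 5pm (6), 6pm (8). Listing each branch's schedules as (Roadmap, OffsitePrep, Triage, DesignReview):
Sync=3pm: (2pm,3pm,2pm,4pm) (2pm,3pm,2pm,5pm) (2pm,3pm,2pm,6pm) — 3.
Sync=4pm: (2pm,3pm,2pm,5pm) (2pm,3pm,2pm,6pm) (2pm,3pm,3pm,5pm) (2pm,3pm,3pm,6pm) — 4.
Sync=5pm: (2pm,3pm,2pm,4pm) (2pm,3pm,2pm,6pm) (2pm,3pm,3pm,4pm) (2pm,3pm,3pm,6pm) (2pm,3pm,4pm,4pm) (2pm,3pm,4pm,6pm) — 6.
Sync=6pm: (2pm,3pm,2pm,4pm) (2pm,3pm,2pm,5pm) (2pm,3pm,3pm,4pm) (2pm,3pm,3pm,5pm) (2pm,3pm,4pm,4pm) (2pm,3pm,4pm,5pm) (2pm,3pm,5pm,4pm) (2pm,3pm,5pm,5pm) — 8.
Summing: 3 + 4 + 6 + 8 = 21.

21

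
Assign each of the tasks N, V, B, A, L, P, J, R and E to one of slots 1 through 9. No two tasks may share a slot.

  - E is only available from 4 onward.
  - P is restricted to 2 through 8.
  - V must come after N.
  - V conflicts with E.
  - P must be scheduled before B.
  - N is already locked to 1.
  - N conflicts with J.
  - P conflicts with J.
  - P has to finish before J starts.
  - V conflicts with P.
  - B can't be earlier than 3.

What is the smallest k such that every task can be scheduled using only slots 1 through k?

The precedence chain requires at least 2 distinct slots.
With at most 1 per slot and 9 tasks, at least 9 slots are needed.
E can't be placed before 4, so the schedule must run through at least slot 4.
9 works (last occupied slot: 9): for example B=3; P=2; A=7; R=9; N=1; V=5; J=6; L=8; E=4.

9 slots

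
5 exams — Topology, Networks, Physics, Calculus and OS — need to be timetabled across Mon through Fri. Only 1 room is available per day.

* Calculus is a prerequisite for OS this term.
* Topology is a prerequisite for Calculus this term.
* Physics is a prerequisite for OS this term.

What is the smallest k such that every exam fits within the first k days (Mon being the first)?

5 days

The precedence chain requires at least 3 distinct days.
With at most 1 per day and 5 exams, at least 5 days are needed.
5 works (last occupied day: Fri): for example Calculus in Tue; Networks in Fri; OS in Thu; Physics in Wed; Topology in Mon.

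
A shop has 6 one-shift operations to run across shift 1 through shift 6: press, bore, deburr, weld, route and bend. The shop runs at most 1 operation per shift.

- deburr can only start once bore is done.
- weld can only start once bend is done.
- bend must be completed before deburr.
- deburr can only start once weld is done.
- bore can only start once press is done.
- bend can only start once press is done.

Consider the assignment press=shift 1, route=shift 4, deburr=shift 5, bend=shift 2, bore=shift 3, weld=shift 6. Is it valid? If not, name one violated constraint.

No — it violates: deburr can only start once weld is done

deburr can only start once bore is done — holds.
The shop runs at most 1 operation per shift — holds.
bend can only start once press is done — holds.
bend must be completed before deburr — holds.
bore can only start once press is done — holds.
deburr can only start once weld is done — violated.
weld can only start once bend is done — holds.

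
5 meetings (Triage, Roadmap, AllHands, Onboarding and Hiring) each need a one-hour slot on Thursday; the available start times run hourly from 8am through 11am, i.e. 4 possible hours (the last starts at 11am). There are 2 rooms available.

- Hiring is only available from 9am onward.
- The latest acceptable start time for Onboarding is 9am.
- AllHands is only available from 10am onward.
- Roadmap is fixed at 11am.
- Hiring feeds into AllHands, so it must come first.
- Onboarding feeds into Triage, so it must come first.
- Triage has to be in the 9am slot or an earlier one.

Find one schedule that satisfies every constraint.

Roadmap=11am; Triage=9am; Hiring=9am; AllHands=10am; Onboarding=8am

Checking: Onboarding(8am) before Triage(9am); Hiring(9am) before AllHands(10am); Triage=9am in [8am,9am]; Onboarding=8am in [8am,9am]; Hiring=9am in [9am,11am]; Roadmap=11am in [11am,11am]; AllHands=10am in [10am,11am]; max 2 per hour (cap 2).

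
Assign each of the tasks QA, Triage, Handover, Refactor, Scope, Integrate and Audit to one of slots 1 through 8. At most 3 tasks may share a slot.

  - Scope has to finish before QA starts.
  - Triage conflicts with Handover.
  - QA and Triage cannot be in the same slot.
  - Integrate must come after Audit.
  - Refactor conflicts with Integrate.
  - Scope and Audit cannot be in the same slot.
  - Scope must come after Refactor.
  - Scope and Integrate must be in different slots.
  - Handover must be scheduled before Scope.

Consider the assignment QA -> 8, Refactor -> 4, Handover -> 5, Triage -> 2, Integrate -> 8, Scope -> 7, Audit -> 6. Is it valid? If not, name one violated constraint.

Scope and Integrate must be in different slots — holds.
Scope must come after Refactor — holds.
Scope and Audit cannot be in the same slot — holds.
QA and Triage cannot be in the same slot — holds.
At most 3 tasks may share a slot — holds.
Handover must be scheduled before Scope — holds.
Triage conflicts with Handover — holds.
Scope has to finish before QA starts — holds.
Refactor conflicts with Integrate — holds.
Integrate must come after Audit — holds.

Yes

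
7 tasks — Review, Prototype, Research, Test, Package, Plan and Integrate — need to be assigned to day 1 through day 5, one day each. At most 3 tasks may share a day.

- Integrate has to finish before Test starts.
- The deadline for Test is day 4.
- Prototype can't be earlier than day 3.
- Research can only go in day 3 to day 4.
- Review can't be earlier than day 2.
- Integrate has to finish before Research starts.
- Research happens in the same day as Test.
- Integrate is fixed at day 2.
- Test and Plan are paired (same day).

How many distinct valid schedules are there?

48

Splitting on Review: it can be day 2 (16), day 3 (8), day 4 (8), day 5 (16). Listing each branch's schedules as (Prototype, Research, Test, Package, Plan, Integrate) by day number:
Review=day 2: (3,4,4,1,4,2) (3,4,4,2,4,2) (3,4,4,3,4,2) (3,4,4,5,4,2) (4,3,3,1,3,2) (4,3,3,2,3,2) (4,3,3,4,3,2) (4,3,3,5,3,2) (5,3,3,1,3,2) (5,3,3,2,3,2) (5,3,3,4,3,2) (5,3,3,5,3,2) (5,4,4,1,4,2) (5,4,4,2,4,2) (5,4,4,3,4,2) (5,4,4,5,4,2) — 16.
Review=day 3: (3,4,4,1,4,2) (3,4,4,2,4,2) (3,4,4,3,4,2) (3,4,4,5,4,2) (5,4,4,1,4,2) (5,4,4,2,4,2) (5,4,4,3,4,2) (5,4,4,5,4,2) — 8.
Review=day 4: (4,3,3,1,3,2) (4,3,3,2,3,2) (4,3,3,4,3,2) (4,3,3,5,3,2) (5,3,3,1,3,2) (5,3,3,2,3,2) (5,3,3,4,3,2) (5,3,3,5,3,2) — 8.
Review=day 5: (3,4,4,1,4,2) (3,4,4,2,4,2) (3,4,4,3,4,2) (3,4,4,5,4,2) (4,3,3,1,3,2) (4,3,3,2,3,2) (4,3,3,4,3,2) (4,3,3,5,3,2) (5,3,3,1,3,2) (5,3,3,2,3,2) (5,3,3,4,3,2) (5,3,3,5,3,2) (5,4,4,1,4,2) (5,4,4,2,4,2) (5,4,4,3,4,2) (5,4,4,5,4,2) — 16.
Summing: 16 + 8 + 8 + 16 = 48.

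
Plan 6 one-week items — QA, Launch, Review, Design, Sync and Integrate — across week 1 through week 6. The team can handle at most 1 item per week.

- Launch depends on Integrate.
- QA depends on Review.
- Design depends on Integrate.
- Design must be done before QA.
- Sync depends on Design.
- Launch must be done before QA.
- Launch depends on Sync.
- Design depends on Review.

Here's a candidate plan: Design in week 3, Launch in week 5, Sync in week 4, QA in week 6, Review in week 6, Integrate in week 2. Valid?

Invalid. The team can handle at most 1 item per week.

Launch depends on Sync — holds.
Design depends on Review — violated.
QA depends on Review — violated.
Launch must be done before QA — holds.
Design depends on Integrate — holds.
Design must be done before QA — holds.
Launch depends on Integrate — holds.
Sync depends on Design — holds.
The team can handle at most 1 item per week — violated.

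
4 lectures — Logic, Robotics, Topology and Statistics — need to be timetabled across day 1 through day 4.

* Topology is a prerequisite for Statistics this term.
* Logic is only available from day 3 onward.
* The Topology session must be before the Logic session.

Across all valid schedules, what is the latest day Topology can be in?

Downstream work caps Topology at day 3.
Topology at day 3 is achievable: Logic=day 4; Robotics=day 1; Statistics=day 4; Topology=day 3.

day 3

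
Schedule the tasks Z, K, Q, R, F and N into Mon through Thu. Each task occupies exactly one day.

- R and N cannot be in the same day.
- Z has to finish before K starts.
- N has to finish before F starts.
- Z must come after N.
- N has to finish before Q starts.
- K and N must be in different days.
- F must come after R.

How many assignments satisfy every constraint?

Splitting on Z: it can be Tue (18), Wed (15). Listing each branch's schedules as (K, Q, R, F, N):
Z=Tue: (Wed,Tue,Tue,Wed,Mon) (Wed,Tue,Tue,Thu,Mon) (Wed,Tue,Wed,Thu,Mon) (Wed,Wed,Tue,Wed,Mon) (Wed,Wed,Tue,Thu,Mon) (Wed,Wed,Wed,Thu,Mon) (Wed,Thu,Tue,Wed,Mon) (Wed,Thu,Tue,Thu,Mon) (Wed,Thu,Wed,Thu,Mon) (Thu,Tue,Tue,Wed,Mon) (Thu,Tue,Tue,Thu,Mon) (Thu,Tue,Wed,Thu,Mon) (Thu,Wed,Tue,Wed,Mon) (Thu,Wed,Tue,Thu,Mon) (Thu,Wed,Wed,Thu,Mon) (Thu,Thu,Tue,Wed,Mon) (Thu,Thu,Tue,Thu,Mon) (Thu,Thu,Wed,Thu,Mon) — 18.
Z=Wed: (Thu,Tue,Tue,Wed,Mon) (Thu,Tue,Tue,Thu,Mon) (Thu,Tue,Wed,Thu,Mon) (Thu,Wed,Mon,Wed,Tue) (Thu,Wed,Mon,Thu,Tue) (Thu,Wed,Tue,Wed,Mon) (Thu,Wed,Tue,Thu,Mon) (Thu,Wed,Wed,Thu,Mon) (Thu,Wed,Wed,Thu,Tue) (Thu,Thu,Mon,Wed,Tue) (Thu,Thu,Mon,Thu,Tue) (Thu,Thu,Tue,Wed,Mon) (Thu,Thu,Tue,Thu,Mon) (Thu,Thu,Wed,Thu,Mon) (Thu,Thu,Wed,Thu,Tue) — 15.
Summing: 18 + 15 = 33.

33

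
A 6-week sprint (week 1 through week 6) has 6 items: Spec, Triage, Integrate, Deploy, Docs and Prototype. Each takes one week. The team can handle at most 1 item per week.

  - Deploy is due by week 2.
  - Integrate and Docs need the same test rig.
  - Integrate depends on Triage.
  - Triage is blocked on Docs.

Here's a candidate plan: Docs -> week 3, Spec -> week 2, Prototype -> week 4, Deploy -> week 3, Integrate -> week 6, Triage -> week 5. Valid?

No — it violates: Deploy is due by week 2

The team can handle at most 1 item per week — violated.
Deploy is due by week 2 — violated.
Integrate and Docs need the same test rig — holds.
Integrate depends on Triage — holds.
Triage is blocked on Docs — holds.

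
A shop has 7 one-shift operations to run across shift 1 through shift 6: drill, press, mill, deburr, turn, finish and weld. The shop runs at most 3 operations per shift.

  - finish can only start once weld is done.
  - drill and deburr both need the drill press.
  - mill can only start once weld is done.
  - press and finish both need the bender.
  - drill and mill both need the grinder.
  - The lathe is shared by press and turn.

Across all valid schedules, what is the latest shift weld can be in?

shift 5

Downstream work caps weld at shift 5.
weld at shift 5 is achievable: mill=shift 6, drill=shift 1, deburr=shift 2, finish=shift 6, press=shift 1, weld=shift 5, turn=shift 2.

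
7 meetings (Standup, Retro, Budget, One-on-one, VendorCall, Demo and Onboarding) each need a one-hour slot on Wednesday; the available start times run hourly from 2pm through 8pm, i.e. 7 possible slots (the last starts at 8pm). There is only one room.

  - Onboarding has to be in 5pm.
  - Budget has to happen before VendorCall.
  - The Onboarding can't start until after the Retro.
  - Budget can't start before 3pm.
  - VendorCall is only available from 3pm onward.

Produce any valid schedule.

One-on-one=7pm; Budget=3pm; Demo=8pm; Onboarding=5pm; VendorCall=4pm; Retro=2pm; Standup=6pm

Checking: Retro(2pm) before Onboarding(5pm); Budget(3pm) before VendorCall(4pm); Budget=3pm in [3pm,8pm]; VendorCall=4pm in [3pm,8pm]; Onboarding=5pm in [5pm,5pm]; max 1 per slot (cap 1).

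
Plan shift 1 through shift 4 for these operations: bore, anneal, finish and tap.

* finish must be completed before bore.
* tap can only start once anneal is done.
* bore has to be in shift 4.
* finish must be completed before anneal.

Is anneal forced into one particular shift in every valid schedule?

No

anneal can be shift 2 (e.g. finish=shift 1, anneal=shift 2, tap=shift 3, bore=shift 4) or shift 3 (e.g. bore -> shift 4, finish -> shift 1, anneal -> shift 3, tap -> shift 4).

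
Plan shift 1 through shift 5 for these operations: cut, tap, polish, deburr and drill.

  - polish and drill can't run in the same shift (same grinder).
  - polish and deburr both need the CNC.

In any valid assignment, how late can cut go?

shift 5

cut at shift 5 is achievable: tap -> shift 1; drill -> shift 2; polish -> shift 1; deburr -> shift 2; cut -> shift 5.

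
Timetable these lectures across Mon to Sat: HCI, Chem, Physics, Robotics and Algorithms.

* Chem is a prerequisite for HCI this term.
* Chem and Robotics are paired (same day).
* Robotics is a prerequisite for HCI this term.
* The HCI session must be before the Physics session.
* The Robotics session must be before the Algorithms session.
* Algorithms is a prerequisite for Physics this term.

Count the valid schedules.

50

Splitting on HCI: it can be Tue (10), Wed (15), Thu (15), Fri (10). Listing each branch's schedules as (Chem, Physics, Robotics, Algorithms):
HCI=Tue: (Mon,Wed,Mon,Tue) (Mon,Thu,Mon,Tue) (Mon,Thu,Mon,Wed) (Mon,Fri,Mon,Tue) (Mon,Fri,Mon,Wed) (Mon,Fri,Mon,Thu) (Mon,Sat,Mon,Tue) (Mon,Sat,Mon,Wed) (Mon,Sat,Mon,Thu) (Mon,Sat,Mon,Fri) — 10.
HCI=Wed: (Mon,Thu,Mon,Tue) (Mon,Thu,Mon,Wed) (Mon,Fri,Mon,Tue) (Mon,Fri,Mon,Wed) (Mon,Fri,Mon,Thu) (Mon,Sat,Mon,Tue) (Mon,Sat,Mon,Wed) (Mon,Sat,Mon,Thu) (Mon,Sat,Mon,Fri) (Tue,Thu,Tue,Wed) (Tue,Fri,Tue,Wed) (Tue,Fri,Tue,Thu) (Tue,Sat,Tue,Wed) (Tue,Sat,Tue,Thu) (Tue,Sat,Tue,Fri) — 15.
HCI=Thu: (Mon,Fri,Mon,Tue) (Mon,Fri,Mon,Wed) (Mon,Fri,Mon,Thu) (Mon,Sat,Mon,Tue) (Mon,Sat,Mon,Wed) (Mon,Sat,Mon,Thu) (Mon,Sat,Mon,Fri) (Tue,Fri,Tue,Wed) (Tue,Fri,Tue,Thu) (Tue,Sat,Tue,Wed) (Tue,Sat,Tue,Thu) (Tue,Sat,Tue,Fri) (Wed,Fri,Wed,Thu) (Wed,Sat,Wed,Thu) (Wed,Sat,Wed,Fri) — 15.
HCI=Fri: (Mon,Sat,Mon,Tue) (Mon,Sat,Mon,Wed) (Mon,Sat,Mon,Thu) (Mon,Sat,Mon,Fri) (Tue,Sat,Tue,Wed) (Tue,Sat,Tue,Thu) (Tue,Sat,Tue,Fri) (Wed,Sat,Wed,Thu) (Wed,Sat,Wed,Fri) (Thu,Sat,Thu,Fri) — 10.
Summing: 10 + 15 + 15 + 10 = 50.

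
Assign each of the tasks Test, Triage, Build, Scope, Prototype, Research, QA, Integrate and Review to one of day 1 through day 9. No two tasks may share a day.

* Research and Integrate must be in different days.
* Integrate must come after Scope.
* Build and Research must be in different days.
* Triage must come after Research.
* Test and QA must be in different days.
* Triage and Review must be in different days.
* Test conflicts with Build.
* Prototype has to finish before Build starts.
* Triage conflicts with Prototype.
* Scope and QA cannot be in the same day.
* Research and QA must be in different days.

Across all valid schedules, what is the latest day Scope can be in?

day 8

Downstream work caps Scope at day 8.
Scope at day 8 is achievable: Triage -> day 2, Test -> day 5, Prototype -> day 3, Build -> day 4, Scope -> day 8, QA -> day 6, Integrate -> day 9, Review -> day 7, Research -> day 1.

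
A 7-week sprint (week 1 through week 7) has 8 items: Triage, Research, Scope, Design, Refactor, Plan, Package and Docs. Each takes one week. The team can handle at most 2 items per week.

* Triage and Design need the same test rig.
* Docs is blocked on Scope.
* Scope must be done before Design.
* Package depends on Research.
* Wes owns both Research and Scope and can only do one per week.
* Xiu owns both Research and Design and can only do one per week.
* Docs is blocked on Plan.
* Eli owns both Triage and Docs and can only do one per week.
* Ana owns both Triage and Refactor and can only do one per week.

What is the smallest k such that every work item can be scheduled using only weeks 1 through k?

4 weeks

The precedence chain requires at least 2 distinct weeks.
With at most 2 per week and 8 work items, at least 4 weeks are needed.
4 works (last occupied week: week 4): for example Triage -> week 4; Docs -> week 2; Refactor -> week 3; Design -> week 3; Plan -> week 1; Package -> week 4; Scope -> week 1; Research -> week 2.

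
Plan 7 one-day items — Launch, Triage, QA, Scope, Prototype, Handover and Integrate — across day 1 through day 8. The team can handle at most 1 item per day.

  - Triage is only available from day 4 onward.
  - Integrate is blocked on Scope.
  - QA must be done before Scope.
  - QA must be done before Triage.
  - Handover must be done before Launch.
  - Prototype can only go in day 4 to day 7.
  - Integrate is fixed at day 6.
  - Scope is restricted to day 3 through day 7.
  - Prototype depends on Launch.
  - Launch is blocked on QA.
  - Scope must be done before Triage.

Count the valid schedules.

40

Splitting on Launch: it can be day 3 (14), day 4 (14), day 5 (12). Listing each branch's schedules as (Triage, QA, Scope, Prototype, Handover, Integrate) by day number:
Launch=day 3: (5,1,4,7,2,6) (5,2,4,7,1,6) (7,1,4,5,2,6) (7,1,5,4,2,6) (7,2,4,5,1,6) (7,2,5,4,1,6) (8,1,4,5,2,6) (8,1,4,7,2,6) (8,1,5,4,2,6) (8,1,5,7,2,6) (8,2,4,5,1,6) (8,2,4,7,1,6) (8,2,5,4,1,6) (8,2,5,7,1,6) — 14.
Launch=day 4: (5,1,3,7,2,6) (5,2,3,7,1,6) (7,1,3,5,2,6) (7,2,3,5,1,6) (8,1,3,5,2,6) (8,1,3,7,2,6) (8,1,5,7,2,6) (8,1,5,7,3,6) (8,2,3,5,1,6) (8,2,3,7,1,6) (8,2,5,7,1,6) (8,2,5,7,3,6) (8,3,5,7,1,6) (8,3,5,7,2,6) — 14.
Launch=day 5: (4,1,3,7,2,6) (4,2,3,7,1,6) (8,1,3,7,2,6) (8,1,3,7,4,6) (8,1,4,7,2,6) (8,1,4,7,3,6) (8,2,3,7,1,6) (8,2,3,7,4,6) (8,2,4,7,1,6) (8,2,4,7,3,6) (8,3,4,7,1,6) (8,3,4,7,2,6) — 12.
Summing: 14 + 14 + 12 = 40.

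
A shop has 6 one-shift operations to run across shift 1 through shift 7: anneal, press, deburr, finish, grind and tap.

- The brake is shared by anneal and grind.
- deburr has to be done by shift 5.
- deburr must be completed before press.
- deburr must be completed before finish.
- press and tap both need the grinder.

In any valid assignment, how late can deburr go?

shift 5

Deburr's own window allows nothing later than shift 5.
deburr at shift 5 is achievable: finish -> shift 6; deburr -> shift 5; press -> shift 6; tap -> shift 1; grind -> shift 2; anneal -> shift 1.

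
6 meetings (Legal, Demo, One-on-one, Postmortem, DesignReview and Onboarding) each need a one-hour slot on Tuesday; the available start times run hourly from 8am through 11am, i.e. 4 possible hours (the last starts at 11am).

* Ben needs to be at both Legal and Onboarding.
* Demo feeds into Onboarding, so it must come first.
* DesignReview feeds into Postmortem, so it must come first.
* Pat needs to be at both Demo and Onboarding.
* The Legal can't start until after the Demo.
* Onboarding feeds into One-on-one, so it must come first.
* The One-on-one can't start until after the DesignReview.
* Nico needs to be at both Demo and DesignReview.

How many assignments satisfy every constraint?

Splitting on Legal: it can be 9am (3), 10am (5), 11am (12). Listing each branch's schedules as (Demo, One-on-one, Postmortem, DesignReview, Onboarding):
Legal=9am: (8am,11am,10am,9am,10am) (8am,11am,11am,9am,10am) (8am,11am,11am,10am,10am) — 3.
Legal=10am: (8am,10am,10am,9am,9am) (8am,10am,11am,9am,9am) (8am,11am,10am,9am,9am) (8am,11am,11am,9am,9am) (8am,11am,11am,10am,9am) — 5.
Legal=11am: (8am,10am,10am,9am,9am) (8am,10am,11am,9am,9am) (8am,11am,10am,9am,9am) (8am,11am,10am,9am,10am) (8am,11am,11am,9am,9am) (8am,11am,11am,9am,10am) (8am,11am,11am,10am,9am) (8am,11am,11am,10am,10am) (9am,11am,9am,8am,10am) (9am,11am,10am,8am,10am) (9am,11am,11am,8am,10am) (9am,11am,11am,10am,10am) — 12.
Summing: 3 + 5 + 12 = 20.

20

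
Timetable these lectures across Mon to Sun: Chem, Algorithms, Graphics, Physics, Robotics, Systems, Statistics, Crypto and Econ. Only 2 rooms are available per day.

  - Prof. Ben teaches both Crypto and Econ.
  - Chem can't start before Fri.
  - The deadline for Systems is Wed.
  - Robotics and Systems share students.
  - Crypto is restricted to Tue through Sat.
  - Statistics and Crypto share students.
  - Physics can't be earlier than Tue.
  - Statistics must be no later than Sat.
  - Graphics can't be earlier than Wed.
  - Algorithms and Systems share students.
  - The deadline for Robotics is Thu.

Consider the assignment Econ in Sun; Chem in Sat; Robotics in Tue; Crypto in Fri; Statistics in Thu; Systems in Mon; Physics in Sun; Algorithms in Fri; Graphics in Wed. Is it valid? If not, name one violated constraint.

Yes

Algorithms and Systems share students — holds.
Statistics must be no later than Sat — holds.
Chem can't start before Fri — holds.
The deadline for Robotics is Thu — holds.
Crypto is restricted to Tue through Sat — holds.
Only 2 rooms are available per day — holds.
The deadline for Systems is Wed — holds.
Physics can't be earlier than Tue — holds.
Prof. Ben teaches both Crypto and Econ — holds.
Graphics can't be earlier than Wed — holds.
Statistics and Crypto share students — holds.
Robotics and Systems share students — holds.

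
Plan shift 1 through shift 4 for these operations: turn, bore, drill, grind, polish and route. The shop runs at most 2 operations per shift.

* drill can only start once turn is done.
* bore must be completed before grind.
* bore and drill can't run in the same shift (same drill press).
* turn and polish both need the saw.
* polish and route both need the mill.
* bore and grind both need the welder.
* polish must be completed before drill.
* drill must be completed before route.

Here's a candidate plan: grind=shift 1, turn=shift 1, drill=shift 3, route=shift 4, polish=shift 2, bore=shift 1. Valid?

No. bore and grind both need the welder is not satisfied.

bore must be completed before grind — violated.
The shop runs at most 2 operations per shift — violated.
drill can only start once turn is done — holds.
turn and polish both need the saw — holds.
polish and route both need the mill — holds.
bore and grind both need the welder — violated.
bore and drill can't run in the same shift (same drill press) — holds.
polish must be completed before drill — holds.
drill must be completed before route — holds.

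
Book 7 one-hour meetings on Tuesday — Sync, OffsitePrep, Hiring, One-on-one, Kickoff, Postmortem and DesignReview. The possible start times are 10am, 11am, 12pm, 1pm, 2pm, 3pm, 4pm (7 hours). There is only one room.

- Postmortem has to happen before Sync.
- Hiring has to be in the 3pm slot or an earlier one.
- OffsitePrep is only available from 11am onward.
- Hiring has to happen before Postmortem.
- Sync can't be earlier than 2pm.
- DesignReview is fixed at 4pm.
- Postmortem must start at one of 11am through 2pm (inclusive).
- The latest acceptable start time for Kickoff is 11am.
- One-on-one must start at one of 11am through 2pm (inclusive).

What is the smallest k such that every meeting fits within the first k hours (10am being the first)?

7 hours

The precedence chain requires at least 3 distinct hours.
With at most 1 per hour and 7 meetings, at least 7 hours are needed.
DesignReview can't be placed before 4pm — that is hour 7 counting from 10am — so the schedule must run through at least 7 hours.
7 works (last occupied hour: 4pm): for example Hiring in 11am; Sync in 2pm; Postmortem in 12pm; One-on-one in 1pm; DesignReview in 4pm; Kickoff in 10am; OffsitePrep in 3pm.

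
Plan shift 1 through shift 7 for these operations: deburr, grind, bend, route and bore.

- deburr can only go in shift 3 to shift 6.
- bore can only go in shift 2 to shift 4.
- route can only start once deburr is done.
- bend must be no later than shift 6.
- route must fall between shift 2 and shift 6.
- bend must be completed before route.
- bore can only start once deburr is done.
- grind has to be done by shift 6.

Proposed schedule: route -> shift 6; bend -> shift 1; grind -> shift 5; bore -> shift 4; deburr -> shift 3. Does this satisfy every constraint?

bore can only go in shift 2 to shift 4 — holds.
bend must be no later than shift 6 — holds.
bore can only start once deburr is done — holds.
bend must be completed before route — holds.
route must fall between shift 2 and shift 6 — holds.
deburr can only go in shift 3 to shift 6 — holds.
route can only start once deburr is done — holds.
grind has to be done by shift 6 — holds.

Valid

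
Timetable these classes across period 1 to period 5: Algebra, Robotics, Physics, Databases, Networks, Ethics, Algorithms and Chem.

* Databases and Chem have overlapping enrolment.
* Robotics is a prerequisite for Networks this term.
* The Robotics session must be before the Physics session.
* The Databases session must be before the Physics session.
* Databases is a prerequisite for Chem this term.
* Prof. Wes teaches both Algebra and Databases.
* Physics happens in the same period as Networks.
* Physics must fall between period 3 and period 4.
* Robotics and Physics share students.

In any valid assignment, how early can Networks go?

Networks must be in the same period as Physics, which can't be before period 3, so Networks is at least period 3; Networks must be in the same period as Physics, which can't be after period 4, so Networks is at most period 4.
Networks at period 3 is achievable: Algebra -> period 2; Networks -> period 3; Databases -> period 1; Algorithms -> period 1; Ethics -> period 1; Robotics -> period 1; Physics -> period 3; Chem -> period 2.

period 3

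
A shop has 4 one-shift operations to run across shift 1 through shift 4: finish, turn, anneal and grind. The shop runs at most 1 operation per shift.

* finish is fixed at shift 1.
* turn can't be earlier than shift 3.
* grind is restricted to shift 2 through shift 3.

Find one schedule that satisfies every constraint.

finish -> shift 1, grind -> shift 2, anneal -> shift 4, turn -> shift 3

Checking: grind=shift 2 in [shift 2,shift 3]; turn=shift 3 in [shift 3,shift 4]; finish=shift 1 in [shift 1,shift 1]; max 1 per shift (cap 1).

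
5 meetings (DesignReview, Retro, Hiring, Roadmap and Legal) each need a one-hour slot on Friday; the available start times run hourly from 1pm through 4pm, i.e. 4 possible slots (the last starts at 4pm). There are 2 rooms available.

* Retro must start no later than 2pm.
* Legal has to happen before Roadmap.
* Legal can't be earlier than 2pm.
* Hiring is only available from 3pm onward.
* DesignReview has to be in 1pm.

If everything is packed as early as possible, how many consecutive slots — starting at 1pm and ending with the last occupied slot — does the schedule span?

3 slots

The precedence chain requires at least 2 distinct slots.
With at most 2 per slot and 5 meetings, at least 3 slots are needed.
Hiring can't be placed before 3pm — that is slot 3 counting from 1pm — so the schedule must run through at least 3 slots.
3 works (last occupied slot: 3pm): for example Retro=1pm; Roadmap=3pm; DesignReview=1pm; Legal=2pm; Hiring=3pm.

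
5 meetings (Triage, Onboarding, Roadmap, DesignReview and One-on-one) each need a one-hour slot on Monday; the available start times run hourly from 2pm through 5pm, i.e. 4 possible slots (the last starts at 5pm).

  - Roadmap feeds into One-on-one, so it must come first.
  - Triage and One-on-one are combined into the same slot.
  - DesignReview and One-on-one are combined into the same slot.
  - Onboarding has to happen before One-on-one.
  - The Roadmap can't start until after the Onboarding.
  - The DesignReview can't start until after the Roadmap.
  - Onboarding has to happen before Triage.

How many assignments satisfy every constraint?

4

Enumerating: Triage=4pm; Roadmap=3pm; One-on-one=4pm; DesignReview=4pm; Onboarding=2pm | One-on-one in 5pm; Roadmap in 3pm; DesignReview in 5pm; Onboarding in 2pm; Triage in 5pm | Onboarding -> 2pm, Triage -> 5pm, One-on-one -> 5pm, DesignReview -> 5pm, Roadmap -> 4pm | Roadmap=4pm; Onboarding=3pm; Triage=5pm; One-on-one=5pm; DesignReview=5pm.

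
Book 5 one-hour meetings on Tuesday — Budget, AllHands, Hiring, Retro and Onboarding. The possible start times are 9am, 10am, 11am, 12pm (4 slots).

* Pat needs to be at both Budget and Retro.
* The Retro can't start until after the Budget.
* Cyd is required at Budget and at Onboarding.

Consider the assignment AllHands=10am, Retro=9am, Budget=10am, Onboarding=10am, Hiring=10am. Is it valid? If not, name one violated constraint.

No — it violates: The Retro can't start until after the Budget

Cyd is required at Budget and at Onboarding — violated.
Pat needs to be at both Budget and Retro — holds.
The Retro can't start until after the Budget — violated.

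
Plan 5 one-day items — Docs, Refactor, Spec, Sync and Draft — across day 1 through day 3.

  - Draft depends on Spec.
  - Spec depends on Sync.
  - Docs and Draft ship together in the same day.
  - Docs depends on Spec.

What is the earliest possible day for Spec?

day 2

Precedence pushes Spec to at least day 2; downstream work caps Spec at day 2.
Spec at day 2 is achievable: Draft=day 3; Sync=day 1; Refactor=day 1; Spec=day 2; Docs=day 3.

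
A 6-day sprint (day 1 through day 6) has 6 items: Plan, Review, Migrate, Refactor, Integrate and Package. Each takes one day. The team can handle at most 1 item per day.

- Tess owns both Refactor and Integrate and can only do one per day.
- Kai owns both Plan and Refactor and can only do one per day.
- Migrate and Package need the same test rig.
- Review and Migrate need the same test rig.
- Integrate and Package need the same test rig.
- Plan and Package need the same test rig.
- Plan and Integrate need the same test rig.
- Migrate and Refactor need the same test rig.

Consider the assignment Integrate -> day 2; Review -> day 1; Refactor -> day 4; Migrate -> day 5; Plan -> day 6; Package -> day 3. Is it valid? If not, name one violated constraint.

Plan and Integrate need the same test rig — holds.
Review and Migrate need the same test rig — holds.
Tess owns both Refactor and Integrate and can only do one per day — holds.
Kai owns both Plan and Refactor and can only do one per day — holds.
Migrate and Package need the same test rig — holds.
Migrate and Refactor need the same test rig — holds.
The team can handle at most 1 item per day — holds.
Integrate and Package need the same test rig — holds.
Plan and Package need the same test rig — holds.

Yes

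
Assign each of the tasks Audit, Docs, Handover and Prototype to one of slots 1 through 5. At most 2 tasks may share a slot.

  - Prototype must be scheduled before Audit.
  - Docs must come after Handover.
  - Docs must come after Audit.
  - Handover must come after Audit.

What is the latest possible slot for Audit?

Precedence pushes Audit to at least 2; downstream work caps Audit at 3.
Audit at 3 is achievable: Docs -> 5, Audit -> 3, Handover -> 4, Prototype -> 1.

3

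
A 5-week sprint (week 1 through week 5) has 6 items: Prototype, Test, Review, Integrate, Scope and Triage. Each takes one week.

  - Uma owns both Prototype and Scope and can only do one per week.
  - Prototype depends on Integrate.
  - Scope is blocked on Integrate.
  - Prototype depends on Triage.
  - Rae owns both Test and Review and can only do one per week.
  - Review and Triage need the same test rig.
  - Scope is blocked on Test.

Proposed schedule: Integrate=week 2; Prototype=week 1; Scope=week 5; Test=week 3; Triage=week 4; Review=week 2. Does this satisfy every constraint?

Scope is blocked on Test — holds.
Review and Triage need the same test rig — holds.
Rae owns both Test and Review and can only do one per week — holds.
Uma owns both Prototype and Scope and can only do one per week — holds.
Scope is blocked on Integrate — holds.
Prototype depends on Triage — violated.
Prototype depends on Integrate — violated.

Invalid. Prototype depends on Triage.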